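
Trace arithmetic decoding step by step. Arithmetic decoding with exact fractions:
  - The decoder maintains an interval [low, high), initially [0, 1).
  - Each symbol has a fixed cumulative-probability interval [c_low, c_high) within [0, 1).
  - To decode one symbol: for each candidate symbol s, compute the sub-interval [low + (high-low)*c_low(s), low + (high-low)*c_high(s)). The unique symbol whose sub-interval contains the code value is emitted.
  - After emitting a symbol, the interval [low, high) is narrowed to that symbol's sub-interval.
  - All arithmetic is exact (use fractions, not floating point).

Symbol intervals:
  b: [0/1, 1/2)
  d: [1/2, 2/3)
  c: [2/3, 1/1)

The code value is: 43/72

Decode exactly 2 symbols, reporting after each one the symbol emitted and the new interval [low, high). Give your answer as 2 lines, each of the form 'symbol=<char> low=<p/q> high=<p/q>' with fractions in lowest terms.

Step 1: interval [0/1, 1/1), width = 1/1 - 0/1 = 1/1
  'b': [0/1 + 1/1*0/1, 0/1 + 1/1*1/2) = [0/1, 1/2)
  'd': [0/1 + 1/1*1/2, 0/1 + 1/1*2/3) = [1/2, 2/3) <- contains code 43/72
  'c': [0/1 + 1/1*2/3, 0/1 + 1/1*1/1) = [2/3, 1/1)
  emit 'd', narrow to [1/2, 2/3)
Step 2: interval [1/2, 2/3), width = 2/3 - 1/2 = 1/6
  'b': [1/2 + 1/6*0/1, 1/2 + 1/6*1/2) = [1/2, 7/12)
  'd': [1/2 + 1/6*1/2, 1/2 + 1/6*2/3) = [7/12, 11/18) <- contains code 43/72
  'c': [1/2 + 1/6*2/3, 1/2 + 1/6*1/1) = [11/18, 2/3)
  emit 'd', narrow to [7/12, 11/18)

Answer: symbol=d low=1/2 high=2/3
symbol=d low=7/12 high=11/18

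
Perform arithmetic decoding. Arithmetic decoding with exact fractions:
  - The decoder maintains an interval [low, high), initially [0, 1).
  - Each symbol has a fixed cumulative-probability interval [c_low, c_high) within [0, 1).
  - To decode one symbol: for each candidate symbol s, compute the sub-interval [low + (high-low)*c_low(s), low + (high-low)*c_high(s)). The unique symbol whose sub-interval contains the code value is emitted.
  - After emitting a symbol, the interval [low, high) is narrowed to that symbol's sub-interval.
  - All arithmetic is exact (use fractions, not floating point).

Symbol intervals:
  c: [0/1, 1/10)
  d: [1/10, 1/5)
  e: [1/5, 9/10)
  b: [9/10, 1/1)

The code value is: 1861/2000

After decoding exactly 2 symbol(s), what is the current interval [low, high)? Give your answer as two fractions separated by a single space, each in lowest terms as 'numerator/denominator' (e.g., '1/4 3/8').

Step 1: interval [0/1, 1/1), width = 1/1 - 0/1 = 1/1
  'c': [0/1 + 1/1*0/1, 0/1 + 1/1*1/10) = [0/1, 1/10)
  'd': [0/1 + 1/1*1/10, 0/1 + 1/1*1/5) = [1/10, 1/5)
  'e': [0/1 + 1/1*1/5, 0/1 + 1/1*9/10) = [1/5, 9/10)
  'b': [0/1 + 1/1*9/10, 0/1 + 1/1*1/1) = [9/10, 1/1) <- contains code 1861/2000
  emit 'b', narrow to [9/10, 1/1)
Step 2: interval [9/10, 1/1), width = 1/1 - 9/10 = 1/10
  'c': [9/10 + 1/10*0/1, 9/10 + 1/10*1/10) = [9/10, 91/100)
  'd': [9/10 + 1/10*1/10, 9/10 + 1/10*1/5) = [91/100, 23/25)
  'e': [9/10 + 1/10*1/5, 9/10 + 1/10*9/10) = [23/25, 99/100) <- contains code 1861/2000
  'b': [9/10 + 1/10*9/10, 9/10 + 1/10*1/1) = [99/100, 1/1)
  emit 'e', narrow to [23/25, 99/100)

Answer: 23/25 99/100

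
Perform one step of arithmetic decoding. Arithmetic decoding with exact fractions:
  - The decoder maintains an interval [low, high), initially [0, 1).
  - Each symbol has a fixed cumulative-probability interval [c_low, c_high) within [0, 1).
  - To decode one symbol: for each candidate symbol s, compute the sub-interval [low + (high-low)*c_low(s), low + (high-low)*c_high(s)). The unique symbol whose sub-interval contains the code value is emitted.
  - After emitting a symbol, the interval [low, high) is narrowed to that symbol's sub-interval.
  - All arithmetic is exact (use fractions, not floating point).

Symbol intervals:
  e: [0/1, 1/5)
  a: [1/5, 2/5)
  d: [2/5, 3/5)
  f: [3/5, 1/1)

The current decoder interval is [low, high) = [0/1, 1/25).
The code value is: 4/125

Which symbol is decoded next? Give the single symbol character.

Interval width = high − low = 1/25 − 0/1 = 1/25
Scaled code = (code − low) / width = (4/125 − 0/1) / 1/25 = 4/5
  e: [0/1, 1/5) 
  a: [1/5, 2/5) 
  d: [2/5, 3/5) 
  f: [3/5, 1/1) ← scaled code falls here ✓

Answer: f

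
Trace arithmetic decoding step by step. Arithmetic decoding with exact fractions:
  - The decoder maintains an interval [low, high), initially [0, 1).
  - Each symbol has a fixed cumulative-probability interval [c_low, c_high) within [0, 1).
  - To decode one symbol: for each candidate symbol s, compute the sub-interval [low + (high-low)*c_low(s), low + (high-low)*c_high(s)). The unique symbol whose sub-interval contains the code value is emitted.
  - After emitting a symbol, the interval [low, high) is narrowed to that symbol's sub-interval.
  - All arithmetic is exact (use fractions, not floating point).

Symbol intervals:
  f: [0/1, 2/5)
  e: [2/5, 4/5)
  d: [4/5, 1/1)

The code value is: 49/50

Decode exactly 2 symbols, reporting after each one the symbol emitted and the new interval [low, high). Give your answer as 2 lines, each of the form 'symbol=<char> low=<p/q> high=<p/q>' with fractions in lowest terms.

Answer: symbol=d low=4/5 high=1/1
symbol=d low=24/25 high=1/1

Derivation:
Step 1: interval [0/1, 1/1), width = 1/1 - 0/1 = 1/1
  'f': [0/1 + 1/1*0/1, 0/1 + 1/1*2/5) = [0/1, 2/5)
  'e': [0/1 + 1/1*2/5, 0/1 + 1/1*4/5) = [2/5, 4/5)
  'd': [0/1 + 1/1*4/5, 0/1 + 1/1*1/1) = [4/5, 1/1) <- contains code 49/50
  emit 'd', narrow to [4/5, 1/1)
Step 2: interval [4/5, 1/1), width = 1/1 - 4/5 = 1/5
  'f': [4/5 + 1/5*0/1, 4/5 + 1/5*2/5) = [4/5, 22/25)
  'e': [4/5 + 1/5*2/5, 4/5 + 1/5*4/5) = [22/25, 24/25)
  'd': [4/5 + 1/5*4/5, 4/5 + 1/5*1/1) = [24/25, 1/1) <- contains code 49/50
  emit 'd', narrow to [24/25, 1/1)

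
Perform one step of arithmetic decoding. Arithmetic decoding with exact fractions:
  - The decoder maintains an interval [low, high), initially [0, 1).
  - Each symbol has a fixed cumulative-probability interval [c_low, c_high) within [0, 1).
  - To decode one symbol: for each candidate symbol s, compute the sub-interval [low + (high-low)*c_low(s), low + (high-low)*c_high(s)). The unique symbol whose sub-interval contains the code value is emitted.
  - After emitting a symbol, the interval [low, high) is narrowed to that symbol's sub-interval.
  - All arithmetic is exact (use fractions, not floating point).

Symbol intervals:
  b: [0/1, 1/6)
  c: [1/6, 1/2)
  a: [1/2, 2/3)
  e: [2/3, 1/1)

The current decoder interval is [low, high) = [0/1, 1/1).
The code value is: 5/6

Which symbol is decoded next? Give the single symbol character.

Answer: e

Derivation:
Interval width = high − low = 1/1 − 0/1 = 1/1
Scaled code = (code − low) / width = (5/6 − 0/1) / 1/1 = 5/6
  b: [0/1, 1/6) 
  c: [1/6, 1/2) 
  a: [1/2, 2/3) 
  e: [2/3, 1/1) ← scaled code falls here ✓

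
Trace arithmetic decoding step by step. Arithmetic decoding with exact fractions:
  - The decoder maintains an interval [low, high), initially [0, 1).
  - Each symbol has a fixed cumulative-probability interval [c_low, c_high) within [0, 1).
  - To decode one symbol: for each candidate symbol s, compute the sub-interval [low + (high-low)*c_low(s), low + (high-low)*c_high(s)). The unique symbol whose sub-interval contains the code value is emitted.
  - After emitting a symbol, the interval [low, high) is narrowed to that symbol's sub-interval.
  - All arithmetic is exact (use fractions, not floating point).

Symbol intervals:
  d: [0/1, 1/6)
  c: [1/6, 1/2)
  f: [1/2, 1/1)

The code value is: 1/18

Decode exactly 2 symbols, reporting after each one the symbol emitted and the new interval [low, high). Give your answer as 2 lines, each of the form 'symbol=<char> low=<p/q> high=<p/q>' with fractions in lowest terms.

Answer: symbol=d low=0/1 high=1/6
symbol=c low=1/36 high=1/12

Derivation:
Step 1: interval [0/1, 1/1), width = 1/1 - 0/1 = 1/1
  'd': [0/1 + 1/1*0/1, 0/1 + 1/1*1/6) = [0/1, 1/6) <- contains code 1/18
  'c': [0/1 + 1/1*1/6, 0/1 + 1/1*1/2) = [1/6, 1/2)
  'f': [0/1 + 1/1*1/2, 0/1 + 1/1*1/1) = [1/2, 1/1)
  emit 'd', narrow to [0/1, 1/6)
Step 2: interval [0/1, 1/6), width = 1/6 - 0/1 = 1/6
  'd': [0/1 + 1/6*0/1, 0/1 + 1/6*1/6) = [0/1, 1/36)
  'c': [0/1 + 1/6*1/6, 0/1 + 1/6*1/2) = [1/36, 1/12) <- contains code 1/18
  'f': [0/1 + 1/6*1/2, 0/1 + 1/6*1/1) = [1/12, 1/6)
  emit 'c', narrow to [1/36, 1/12)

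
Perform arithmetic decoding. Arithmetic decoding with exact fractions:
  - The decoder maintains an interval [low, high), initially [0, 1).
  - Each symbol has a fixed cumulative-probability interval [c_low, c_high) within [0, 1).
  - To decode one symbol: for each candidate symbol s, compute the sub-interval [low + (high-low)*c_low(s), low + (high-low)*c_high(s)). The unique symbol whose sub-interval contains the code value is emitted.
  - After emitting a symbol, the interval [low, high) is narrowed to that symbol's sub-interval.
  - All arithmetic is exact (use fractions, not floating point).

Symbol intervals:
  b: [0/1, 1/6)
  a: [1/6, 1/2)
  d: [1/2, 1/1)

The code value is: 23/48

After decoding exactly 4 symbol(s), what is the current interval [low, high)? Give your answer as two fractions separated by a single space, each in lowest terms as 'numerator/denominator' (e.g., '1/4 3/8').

Step 1: interval [0/1, 1/1), width = 1/1 - 0/1 = 1/1
  'b': [0/1 + 1/1*0/1, 0/1 + 1/1*1/6) = [0/1, 1/6)
  'a': [0/1 + 1/1*1/6, 0/1 + 1/1*1/2) = [1/6, 1/2) <- contains code 23/48
  'd': [0/1 + 1/1*1/2, 0/1 + 1/1*1/1) = [1/2, 1/1)
  emit 'a', narrow to [1/6, 1/2)
Step 2: interval [1/6, 1/2), width = 1/2 - 1/6 = 1/3
  'b': [1/6 + 1/3*0/1, 1/6 + 1/3*1/6) = [1/6, 2/9)
  'a': [1/6 + 1/3*1/6, 1/6 + 1/3*1/2) = [2/9, 1/3)
  'd': [1/6 + 1/3*1/2, 1/6 + 1/3*1/1) = [1/3, 1/2) <- contains code 23/48
  emit 'd', narrow to [1/3, 1/2)
Step 3: interval [1/3, 1/2), width = 1/2 - 1/3 = 1/6
  'b': [1/3 + 1/6*0/1, 1/3 + 1/6*1/6) = [1/3, 13/36)
  'a': [1/3 + 1/6*1/6, 1/3 + 1/6*1/2) = [13/36, 5/12)
  'd': [1/3 + 1/6*1/2, 1/3 + 1/6*1/1) = [5/12, 1/2) <- contains code 23/48
  emit 'd', narrow to [5/12, 1/2)
Step 4: interval [5/12, 1/2), width = 1/2 - 5/12 = 1/12
  'b': [5/12 + 1/12*0/1, 5/12 + 1/12*1/6) = [5/12, 31/72)
  'a': [5/12 + 1/12*1/6, 5/12 + 1/12*1/2) = [31/72, 11/24)
  'd': [5/12 + 1/12*1/2, 5/12 + 1/12*1/1) = [11/24, 1/2) <- contains code 23/48
  emit 'd', narrow to [11/24, 1/2)

Answer: 11/24 1/2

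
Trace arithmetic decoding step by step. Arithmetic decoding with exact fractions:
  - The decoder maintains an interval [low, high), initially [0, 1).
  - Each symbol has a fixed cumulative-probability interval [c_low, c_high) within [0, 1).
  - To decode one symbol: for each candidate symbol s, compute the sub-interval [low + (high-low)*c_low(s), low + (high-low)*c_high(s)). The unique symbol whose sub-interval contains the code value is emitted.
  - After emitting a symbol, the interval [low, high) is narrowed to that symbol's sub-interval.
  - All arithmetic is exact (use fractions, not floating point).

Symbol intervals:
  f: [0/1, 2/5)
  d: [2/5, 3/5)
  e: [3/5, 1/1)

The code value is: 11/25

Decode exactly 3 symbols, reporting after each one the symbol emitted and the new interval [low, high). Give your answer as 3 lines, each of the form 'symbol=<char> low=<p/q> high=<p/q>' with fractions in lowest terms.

Step 1: interval [0/1, 1/1), width = 1/1 - 0/1 = 1/1
  'f': [0/1 + 1/1*0/1, 0/1 + 1/1*2/5) = [0/1, 2/5)
  'd': [0/1 + 1/1*2/5, 0/1 + 1/1*3/5) = [2/5, 3/5) <- contains code 11/25
  'e': [0/1 + 1/1*3/5, 0/1 + 1/1*1/1) = [3/5, 1/1)
  emit 'd', narrow to [2/5, 3/5)
Step 2: interval [2/5, 3/5), width = 3/5 - 2/5 = 1/5
  'f': [2/5 + 1/5*0/1, 2/5 + 1/5*2/5) = [2/5, 12/25) <- contains code 11/25
  'd': [2/5 + 1/5*2/5, 2/5 + 1/5*3/5) = [12/25, 13/25)
  'e': [2/5 + 1/5*3/5, 2/5 + 1/5*1/1) = [13/25, 3/5)
  emit 'f', narrow to [2/5, 12/25)
Step 3: interval [2/5, 12/25), width = 12/25 - 2/5 = 2/25
  'f': [2/5 + 2/25*0/1, 2/5 + 2/25*2/5) = [2/5, 54/125)
  'd': [2/5 + 2/25*2/5, 2/5 + 2/25*3/5) = [54/125, 56/125) <- contains code 11/25
  'e': [2/5 + 2/25*3/5, 2/5 + 2/25*1/1) = [56/125, 12/25)
  emit 'd', narrow to [54/125, 56/125)

Answer: symbol=d low=2/5 high=3/5
symbol=f low=2/5 high=12/25
symbol=d low=54/125 high=56/125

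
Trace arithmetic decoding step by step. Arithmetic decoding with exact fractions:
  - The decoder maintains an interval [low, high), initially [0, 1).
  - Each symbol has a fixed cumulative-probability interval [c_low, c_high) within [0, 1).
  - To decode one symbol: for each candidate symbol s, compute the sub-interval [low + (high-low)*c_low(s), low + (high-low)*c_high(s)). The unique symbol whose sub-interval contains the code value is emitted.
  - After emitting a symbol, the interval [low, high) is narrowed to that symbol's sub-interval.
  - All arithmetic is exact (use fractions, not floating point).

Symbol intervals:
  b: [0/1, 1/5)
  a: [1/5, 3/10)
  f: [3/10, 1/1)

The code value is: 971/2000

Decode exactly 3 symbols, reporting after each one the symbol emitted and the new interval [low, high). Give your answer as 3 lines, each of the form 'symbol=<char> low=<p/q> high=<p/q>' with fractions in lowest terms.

Step 1: interval [0/1, 1/1), width = 1/1 - 0/1 = 1/1
  'b': [0/1 + 1/1*0/1, 0/1 + 1/1*1/5) = [0/1, 1/5)
  'a': [0/1 + 1/1*1/5, 0/1 + 1/1*3/10) = [1/5, 3/10)
  'f': [0/1 + 1/1*3/10, 0/1 + 1/1*1/1) = [3/10, 1/1) <- contains code 971/2000
  emit 'f', narrow to [3/10, 1/1)
Step 2: interval [3/10, 1/1), width = 1/1 - 3/10 = 7/10
  'b': [3/10 + 7/10*0/1, 3/10 + 7/10*1/5) = [3/10, 11/25)
  'a': [3/10 + 7/10*1/5, 3/10 + 7/10*3/10) = [11/25, 51/100) <- contains code 971/2000
  'f': [3/10 + 7/10*3/10, 3/10 + 7/10*1/1) = [51/100, 1/1)
  emit 'a', narrow to [11/25, 51/100)
Step 3: interval [11/25, 51/100), width = 51/100 - 11/25 = 7/100
  'b': [11/25 + 7/100*0/1, 11/25 + 7/100*1/5) = [11/25, 227/500)
  'a': [11/25 + 7/100*1/5, 11/25 + 7/100*3/10) = [227/500, 461/1000)
  'f': [11/25 + 7/100*3/10, 11/25 + 7/100*1/1) = [461/1000, 51/100) <- contains code 971/2000
  emit 'f', narrow to [461/1000, 51/100)

Answer: symbol=f low=3/10 high=1/1
symbol=a low=11/25 high=51/100
symbol=f low=461/1000 high=51/100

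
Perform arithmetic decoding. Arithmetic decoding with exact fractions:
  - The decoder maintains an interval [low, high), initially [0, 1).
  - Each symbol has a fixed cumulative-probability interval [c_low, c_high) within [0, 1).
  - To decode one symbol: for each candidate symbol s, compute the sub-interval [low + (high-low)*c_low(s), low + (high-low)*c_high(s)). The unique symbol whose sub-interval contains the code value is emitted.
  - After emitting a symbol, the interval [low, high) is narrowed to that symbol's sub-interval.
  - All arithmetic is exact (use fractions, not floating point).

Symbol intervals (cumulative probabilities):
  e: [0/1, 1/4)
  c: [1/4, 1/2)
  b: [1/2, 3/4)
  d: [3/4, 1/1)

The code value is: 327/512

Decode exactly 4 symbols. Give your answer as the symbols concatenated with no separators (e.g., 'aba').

Answer: bbed

Derivation:
Step 1: interval [0/1, 1/1), width = 1/1 - 0/1 = 1/1
  'e': [0/1 + 1/1*0/1, 0/1 + 1/1*1/4) = [0/1, 1/4)
  'c': [0/1 + 1/1*1/4, 0/1 + 1/1*1/2) = [1/4, 1/2)
  'b': [0/1 + 1/1*1/2, 0/1 + 1/1*3/4) = [1/2, 3/4) <- contains code 327/512
  'd': [0/1 + 1/1*3/4, 0/1 + 1/1*1/1) = [3/4, 1/1)
  emit 'b', narrow to [1/2, 3/4)
Step 2: interval [1/2, 3/4), width = 3/4 - 1/2 = 1/4
  'e': [1/2 + 1/4*0/1, 1/2 + 1/4*1/4) = [1/2, 9/16)
  'c': [1/2 + 1/4*1/4, 1/2 + 1/4*1/2) = [9/16, 5/8)
  'b': [1/2 + 1/4*1/2, 1/2 + 1/4*3/4) = [5/8, 11/16) <- contains code 327/512
  'd': [1/2 + 1/4*3/4, 1/2 + 1/4*1/1) = [11/16, 3/4)
  emit 'b', narrow to [5/8, 11/16)
Step 3: interval [5/8, 11/16), width = 11/16 - 5/8 = 1/16
  'e': [5/8 + 1/16*0/1, 5/8 + 1/16*1/4) = [5/8, 41/64) <- contains code 327/512
  'c': [5/8 + 1/16*1/4, 5/8 + 1/16*1/2) = [41/64, 21/32)
  'b': [5/8 + 1/16*1/2, 5/8 + 1/16*3/4) = [21/32, 43/64)
  'd': [5/8 + 1/16*3/4, 5/8 + 1/16*1/1) = [43/64, 11/16)
  emit 'e', narrow to [5/8, 41/64)
Step 4: interval [5/8, 41/64), width = 41/64 - 5/8 = 1/64
  'e': [5/8 + 1/64*0/1, 5/8 + 1/64*1/4) = [5/8, 161/256)
  'c': [5/8 + 1/64*1/4, 5/8 + 1/64*1/2) = [161/256, 81/128)
  'b': [5/8 + 1/64*1/2, 5/8 + 1/64*3/4) = [81/128, 163/256)
  'd': [5/8 + 1/64*3/4, 5/8 + 1/64*1/1) = [163/256, 41/64) <- contains code 327/512
  emit 'd', narrow to [163/256, 41/64)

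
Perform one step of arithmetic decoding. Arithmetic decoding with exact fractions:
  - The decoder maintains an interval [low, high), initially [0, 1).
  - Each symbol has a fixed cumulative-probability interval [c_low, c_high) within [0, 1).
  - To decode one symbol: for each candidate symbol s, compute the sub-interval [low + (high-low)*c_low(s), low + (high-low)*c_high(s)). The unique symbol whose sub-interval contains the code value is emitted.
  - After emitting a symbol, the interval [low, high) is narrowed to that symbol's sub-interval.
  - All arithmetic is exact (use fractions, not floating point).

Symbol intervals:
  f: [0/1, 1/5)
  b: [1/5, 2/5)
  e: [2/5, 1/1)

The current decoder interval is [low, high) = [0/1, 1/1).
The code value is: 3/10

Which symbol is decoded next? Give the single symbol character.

Answer: b

Derivation:
Interval width = high − low = 1/1 − 0/1 = 1/1
Scaled code = (code − low) / width = (3/10 − 0/1) / 1/1 = 3/10
  f: [0/1, 1/5) 
  b: [1/5, 2/5) ← scaled code falls here ✓
  e: [2/5, 1/1) 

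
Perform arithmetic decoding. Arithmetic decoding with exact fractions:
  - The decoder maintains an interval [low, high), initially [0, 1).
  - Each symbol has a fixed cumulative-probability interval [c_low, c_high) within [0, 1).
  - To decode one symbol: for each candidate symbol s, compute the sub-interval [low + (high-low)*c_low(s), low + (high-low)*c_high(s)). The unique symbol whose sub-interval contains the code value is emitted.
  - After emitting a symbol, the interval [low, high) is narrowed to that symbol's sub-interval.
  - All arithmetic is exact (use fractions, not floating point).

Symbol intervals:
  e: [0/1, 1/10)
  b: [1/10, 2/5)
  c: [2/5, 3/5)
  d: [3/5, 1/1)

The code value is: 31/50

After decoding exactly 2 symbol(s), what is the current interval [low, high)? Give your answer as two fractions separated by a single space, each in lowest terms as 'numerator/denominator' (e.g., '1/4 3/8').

Step 1: interval [0/1, 1/1), width = 1/1 - 0/1 = 1/1
  'e': [0/1 + 1/1*0/1, 0/1 + 1/1*1/10) = [0/1, 1/10)
  'b': [0/1 + 1/1*1/10, 0/1 + 1/1*2/5) = [1/10, 2/5)
  'c': [0/1 + 1/1*2/5, 0/1 + 1/1*3/5) = [2/5, 3/5)
  'd': [0/1 + 1/1*3/5, 0/1 + 1/1*1/1) = [3/5, 1/1) <- contains code 31/50
  emit 'd', narrow to [3/5, 1/1)
Step 2: interval [3/5, 1/1), width = 1/1 - 3/5 = 2/5
  'e': [3/5 + 2/5*0/1, 3/5 + 2/5*1/10) = [3/5, 16/25) <- contains code 31/50
  'b': [3/5 + 2/5*1/10, 3/5 + 2/5*2/5) = [16/25, 19/25)
  'c': [3/5 + 2/5*2/5, 3/5 + 2/5*3/5) = [19/25, 21/25)
  'd': [3/5 + 2/5*3/5, 3/5 + 2/5*1/1) = [21/25, 1/1)
  emit 'e', narrow to [3/5, 16/25)

Answer: 3/5 16/25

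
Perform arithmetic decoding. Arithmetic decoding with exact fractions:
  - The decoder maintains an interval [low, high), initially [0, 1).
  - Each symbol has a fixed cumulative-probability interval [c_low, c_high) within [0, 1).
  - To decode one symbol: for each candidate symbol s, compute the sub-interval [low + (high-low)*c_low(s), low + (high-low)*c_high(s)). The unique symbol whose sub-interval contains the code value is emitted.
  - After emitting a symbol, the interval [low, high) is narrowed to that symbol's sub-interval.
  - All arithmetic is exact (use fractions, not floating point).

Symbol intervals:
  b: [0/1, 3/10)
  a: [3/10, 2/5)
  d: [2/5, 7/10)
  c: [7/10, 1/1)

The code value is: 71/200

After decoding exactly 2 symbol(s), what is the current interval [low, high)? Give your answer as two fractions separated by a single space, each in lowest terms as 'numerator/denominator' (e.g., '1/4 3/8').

Step 1: interval [0/1, 1/1), width = 1/1 - 0/1 = 1/1
  'b': [0/1 + 1/1*0/1, 0/1 + 1/1*3/10) = [0/1, 3/10)
  'a': [0/1 + 1/1*3/10, 0/1 + 1/1*2/5) = [3/10, 2/5) <- contains code 71/200
  'd': [0/1 + 1/1*2/5, 0/1 + 1/1*7/10) = [2/5, 7/10)
  'c': [0/1 + 1/1*7/10, 0/1 + 1/1*1/1) = [7/10, 1/1)
  emit 'a', narrow to [3/10, 2/5)
Step 2: interval [3/10, 2/5), width = 2/5 - 3/10 = 1/10
  'b': [3/10 + 1/10*0/1, 3/10 + 1/10*3/10) = [3/10, 33/100)
  'a': [3/10 + 1/10*3/10, 3/10 + 1/10*2/5) = [33/100, 17/50)
  'd': [3/10 + 1/10*2/5, 3/10 + 1/10*7/10) = [17/50, 37/100) <- contains code 71/200
  'c': [3/10 + 1/10*7/10, 3/10 + 1/10*1/1) = [37/100, 2/5)
  emit 'd', narrow to [17/50, 37/100)

Answer: 17/50 37/100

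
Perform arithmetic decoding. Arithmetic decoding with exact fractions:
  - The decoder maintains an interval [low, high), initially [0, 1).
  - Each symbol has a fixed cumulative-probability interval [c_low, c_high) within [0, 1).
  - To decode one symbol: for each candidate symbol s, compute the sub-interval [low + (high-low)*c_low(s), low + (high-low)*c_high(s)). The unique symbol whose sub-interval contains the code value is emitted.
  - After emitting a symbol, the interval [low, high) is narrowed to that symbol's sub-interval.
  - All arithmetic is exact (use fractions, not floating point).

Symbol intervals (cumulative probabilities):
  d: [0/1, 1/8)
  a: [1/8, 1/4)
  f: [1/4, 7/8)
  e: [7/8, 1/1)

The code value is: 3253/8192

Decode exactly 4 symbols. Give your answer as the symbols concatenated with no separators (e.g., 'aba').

Step 1: interval [0/1, 1/1), width = 1/1 - 0/1 = 1/1
  'd': [0/1 + 1/1*0/1, 0/1 + 1/1*1/8) = [0/1, 1/8)
  'a': [0/1 + 1/1*1/8, 0/1 + 1/1*1/4) = [1/8, 1/4)
  'f': [0/1 + 1/1*1/4, 0/1 + 1/1*7/8) = [1/4, 7/8) <- contains code 3253/8192
  'e': [0/1 + 1/1*7/8, 0/1 + 1/1*1/1) = [7/8, 1/1)
  emit 'f', narrow to [1/4, 7/8)
Step 2: interval [1/4, 7/8), width = 7/8 - 1/4 = 5/8
  'd': [1/4 + 5/8*0/1, 1/4 + 5/8*1/8) = [1/4, 21/64)
  'a': [1/4 + 5/8*1/8, 1/4 + 5/8*1/4) = [21/64, 13/32) <- contains code 3253/8192
  'f': [1/4 + 5/8*1/4, 1/4 + 5/8*7/8) = [13/32, 51/64)
  'e': [1/4 + 5/8*7/8, 1/4 + 5/8*1/1) = [51/64, 7/8)
  emit 'a', narrow to [21/64, 13/32)
Step 3: interval [21/64, 13/32), width = 13/32 - 21/64 = 5/64
  'd': [21/64 + 5/64*0/1, 21/64 + 5/64*1/8) = [21/64, 173/512)
  'a': [21/64 + 5/64*1/8, 21/64 + 5/64*1/4) = [173/512, 89/256)
  'f': [21/64 + 5/64*1/4, 21/64 + 5/64*7/8) = [89/256, 203/512)
  'e': [21/64 + 5/64*7/8, 21/64 + 5/64*1/1) = [203/512, 13/32) <- contains code 3253/8192
  emit 'e', narrow to [203/512, 13/32)
Step 4: interval [203/512, 13/32), width = 13/32 - 203/512 = 5/512
  'd': [203/512 + 5/512*0/1, 203/512 + 5/512*1/8) = [203/512, 1629/4096) <- contains code 3253/8192
  'a': [203/512 + 5/512*1/8, 203/512 + 5/512*1/4) = [1629/4096, 817/2048)
  'f': [203/512 + 5/512*1/4, 203/512 + 5/512*7/8) = [817/2048, 1659/4096)
  'e': [203/512 + 5/512*7/8, 203/512 + 5/512*1/1) = [1659/4096, 13/32)
  emit 'd', narrow to [203/512, 1629/4096)

Answer: faed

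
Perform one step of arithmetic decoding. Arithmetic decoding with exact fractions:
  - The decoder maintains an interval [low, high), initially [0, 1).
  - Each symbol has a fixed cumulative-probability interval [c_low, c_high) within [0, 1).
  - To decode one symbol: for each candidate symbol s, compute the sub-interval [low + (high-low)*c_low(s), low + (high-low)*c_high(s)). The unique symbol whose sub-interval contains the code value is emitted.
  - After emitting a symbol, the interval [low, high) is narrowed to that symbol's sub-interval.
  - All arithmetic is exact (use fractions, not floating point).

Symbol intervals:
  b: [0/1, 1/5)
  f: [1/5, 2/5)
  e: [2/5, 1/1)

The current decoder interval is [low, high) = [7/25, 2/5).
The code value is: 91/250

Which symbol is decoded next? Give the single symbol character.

Answer: e

Derivation:
Interval width = high − low = 2/5 − 7/25 = 3/25
Scaled code = (code − low) / width = (91/250 − 7/25) / 3/25 = 7/10
  b: [0/1, 1/5) 
  f: [1/5, 2/5) 
  e: [2/5, 1/1) ← scaled code falls here ✓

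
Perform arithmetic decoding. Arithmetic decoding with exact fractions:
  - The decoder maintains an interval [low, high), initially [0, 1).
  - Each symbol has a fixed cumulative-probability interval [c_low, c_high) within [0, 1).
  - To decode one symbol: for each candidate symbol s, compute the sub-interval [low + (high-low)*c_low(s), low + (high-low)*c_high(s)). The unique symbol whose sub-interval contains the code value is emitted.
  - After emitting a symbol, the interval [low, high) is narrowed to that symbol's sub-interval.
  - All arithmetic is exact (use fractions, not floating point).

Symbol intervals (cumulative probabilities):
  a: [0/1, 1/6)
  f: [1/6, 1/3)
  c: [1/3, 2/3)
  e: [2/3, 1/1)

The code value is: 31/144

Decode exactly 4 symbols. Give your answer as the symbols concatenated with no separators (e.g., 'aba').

Answer: ffef

Derivation:
Step 1: interval [0/1, 1/1), width = 1/1 - 0/1 = 1/1
  'a': [0/1 + 1/1*0/1, 0/1 + 1/1*1/6) = [0/1, 1/6)
  'f': [0/1 + 1/1*1/6, 0/1 + 1/1*1/3) = [1/6, 1/3) <- contains code 31/144
  'c': [0/1 + 1/1*1/3, 0/1 + 1/1*2/3) = [1/3, 2/3)
  'e': [0/1 + 1/1*2/3, 0/1 + 1/1*1/1) = [2/3, 1/1)
  emit 'f', narrow to [1/6, 1/3)
Step 2: interval [1/6, 1/3), width = 1/3 - 1/6 = 1/6
  'a': [1/6 + 1/6*0/1, 1/6 + 1/6*1/6) = [1/6, 7/36)
  'f': [1/6 + 1/6*1/6, 1/6 + 1/6*1/3) = [7/36, 2/9) <- contains code 31/144
  'c': [1/6 + 1/6*1/3, 1/6 + 1/6*2/3) = [2/9, 5/18)
  'e': [1/6 + 1/6*2/3, 1/6 + 1/6*1/1) = [5/18, 1/3)
  emit 'f', narrow to [7/36, 2/9)
Step 3: interval [7/36, 2/9), width = 2/9 - 7/36 = 1/36
  'a': [7/36 + 1/36*0/1, 7/36 + 1/36*1/6) = [7/36, 43/216)
  'f': [7/36 + 1/36*1/6, 7/36 + 1/36*1/3) = [43/216, 11/54)
  'c': [7/36 + 1/36*1/3, 7/36 + 1/36*2/3) = [11/54, 23/108)
  'e': [7/36 + 1/36*2/3, 7/36 + 1/36*1/1) = [23/108, 2/9) <- contains code 31/144
  emit 'e', narrow to [23/108, 2/9)
Step 4: interval [23/108, 2/9), width = 2/9 - 23/108 = 1/108
  'a': [23/108 + 1/108*0/1, 23/108 + 1/108*1/6) = [23/108, 139/648)
  'f': [23/108 + 1/108*1/6, 23/108 + 1/108*1/3) = [139/648, 35/162) <- contains code 31/144
  'c': [23/108 + 1/108*1/3, 23/108 + 1/108*2/3) = [35/162, 71/324)
  'e': [23/108 + 1/108*2/3, 23/108 + 1/108*1/1) = [71/324, 2/9)
  emit 'f', narrow to [139/648, 35/162)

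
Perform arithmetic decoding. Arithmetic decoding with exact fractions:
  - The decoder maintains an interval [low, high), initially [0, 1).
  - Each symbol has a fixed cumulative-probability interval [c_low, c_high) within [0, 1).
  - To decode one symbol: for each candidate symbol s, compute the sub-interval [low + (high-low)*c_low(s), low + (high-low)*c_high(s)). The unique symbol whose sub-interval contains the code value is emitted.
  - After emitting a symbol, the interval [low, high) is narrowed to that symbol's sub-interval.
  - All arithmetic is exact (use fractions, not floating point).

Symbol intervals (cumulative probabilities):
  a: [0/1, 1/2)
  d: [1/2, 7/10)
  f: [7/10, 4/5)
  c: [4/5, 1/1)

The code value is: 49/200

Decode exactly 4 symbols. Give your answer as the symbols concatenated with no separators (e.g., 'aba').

Step 1: interval [0/1, 1/1), width = 1/1 - 0/1 = 1/1
  'a': [0/1 + 1/1*0/1, 0/1 + 1/1*1/2) = [0/1, 1/2) <- contains code 49/200
  'd': [0/1 + 1/1*1/2, 0/1 + 1/1*7/10) = [1/2, 7/10)
  'f': [0/1 + 1/1*7/10, 0/1 + 1/1*4/5) = [7/10, 4/5)
  'c': [0/1 + 1/1*4/5, 0/1 + 1/1*1/1) = [4/5, 1/1)
  emit 'a', narrow to [0/1, 1/2)
Step 2: interval [0/1, 1/2), width = 1/2 - 0/1 = 1/2
  'a': [0/1 + 1/2*0/1, 0/1 + 1/2*1/2) = [0/1, 1/4) <- contains code 49/200
  'd': [0/1 + 1/2*1/2, 0/1 + 1/2*7/10) = [1/4, 7/20)
  'f': [0/1 + 1/2*7/10, 0/1 + 1/2*4/5) = [7/20, 2/5)
  'c': [0/1 + 1/2*4/5, 0/1 + 1/2*1/1) = [2/5, 1/2)
  emit 'a', narrow to [0/1, 1/4)
Step 3: interval [0/1, 1/4), width = 1/4 - 0/1 = 1/4
  'a': [0/1 + 1/4*0/1, 0/1 + 1/4*1/2) = [0/1, 1/8)
  'd': [0/1 + 1/4*1/2, 0/1 + 1/4*7/10) = [1/8, 7/40)
  'f': [0/1 + 1/4*7/10, 0/1 + 1/4*4/5) = [7/40, 1/5)
  'c': [0/1 + 1/4*4/5, 0/1 + 1/4*1/1) = [1/5, 1/4) <- contains code 49/200
  emit 'c', narrow to [1/5, 1/4)
Step 4: interval [1/5, 1/4), width = 1/4 - 1/5 = 1/20
  'a': [1/5 + 1/20*0/1, 1/5 + 1/20*1/2) = [1/5, 9/40)
  'd': [1/5 + 1/20*1/2, 1/5 + 1/20*7/10) = [9/40, 47/200)
  'f': [1/5 + 1/20*7/10, 1/5 + 1/20*4/5) = [47/200, 6/25)
  'c': [1/5 + 1/20*4/5, 1/5 + 1/20*1/1) = [6/25, 1/4) <- contains code 49/200
  emit 'c', narrow to [6/25, 1/4)

Answer: aacc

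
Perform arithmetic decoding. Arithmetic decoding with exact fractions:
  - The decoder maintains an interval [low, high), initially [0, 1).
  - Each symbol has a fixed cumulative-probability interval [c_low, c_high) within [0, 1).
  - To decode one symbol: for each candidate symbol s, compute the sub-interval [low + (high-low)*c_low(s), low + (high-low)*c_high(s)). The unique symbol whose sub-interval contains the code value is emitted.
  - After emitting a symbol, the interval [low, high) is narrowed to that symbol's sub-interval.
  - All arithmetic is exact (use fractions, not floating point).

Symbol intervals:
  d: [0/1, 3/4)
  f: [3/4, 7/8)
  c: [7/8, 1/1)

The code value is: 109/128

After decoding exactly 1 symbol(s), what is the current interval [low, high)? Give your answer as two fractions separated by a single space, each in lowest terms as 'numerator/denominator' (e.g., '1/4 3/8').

Answer: 3/4 7/8

Derivation:
Step 1: interval [0/1, 1/1), width = 1/1 - 0/1 = 1/1
  'd': [0/1 + 1/1*0/1, 0/1 + 1/1*3/4) = [0/1, 3/4)
  'f': [0/1 + 1/1*3/4, 0/1 + 1/1*7/8) = [3/4, 7/8) <- contains code 109/128
  'c': [0/1 + 1/1*7/8, 0/1 + 1/1*1/1) = [7/8, 1/1)
  emit 'f', narrow to [3/4, 7/8)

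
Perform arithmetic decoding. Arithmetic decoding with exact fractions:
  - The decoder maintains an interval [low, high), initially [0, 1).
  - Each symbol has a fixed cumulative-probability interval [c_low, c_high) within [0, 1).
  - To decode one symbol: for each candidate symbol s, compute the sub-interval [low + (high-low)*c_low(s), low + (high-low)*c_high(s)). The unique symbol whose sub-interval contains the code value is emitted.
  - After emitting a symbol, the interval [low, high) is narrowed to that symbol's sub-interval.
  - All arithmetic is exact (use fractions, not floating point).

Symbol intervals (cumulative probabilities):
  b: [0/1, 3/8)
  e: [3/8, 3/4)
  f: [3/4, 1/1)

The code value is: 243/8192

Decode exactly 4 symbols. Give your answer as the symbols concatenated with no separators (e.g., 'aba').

Step 1: interval [0/1, 1/1), width = 1/1 - 0/1 = 1/1
  'b': [0/1 + 1/1*0/1, 0/1 + 1/1*3/8) = [0/1, 3/8) <- contains code 243/8192
  'e': [0/1 + 1/1*3/8, 0/1 + 1/1*3/4) = [3/8, 3/4)
  'f': [0/1 + 1/1*3/4, 0/1 + 1/1*1/1) = [3/4, 1/1)
  emit 'b', narrow to [0/1, 3/8)
Step 2: interval [0/1, 3/8), width = 3/8 - 0/1 = 3/8
  'b': [0/1 + 3/8*0/1, 0/1 + 3/8*3/8) = [0/1, 9/64) <- contains code 243/8192
  'e': [0/1 + 3/8*3/8, 0/1 + 3/8*3/4) = [9/64, 9/32)
  'f': [0/1 + 3/8*3/4, 0/1 + 3/8*1/1) = [9/32, 3/8)
  emit 'b', narrow to [0/1, 9/64)
Step 3: interval [0/1, 9/64), width = 9/64 - 0/1 = 9/64
  'b': [0/1 + 9/64*0/1, 0/1 + 9/64*3/8) = [0/1, 27/512) <- contains code 243/8192
  'e': [0/1 + 9/64*3/8, 0/1 + 9/64*3/4) = [27/512, 27/256)
  'f': [0/1 + 9/64*3/4, 0/1 + 9/64*1/1) = [27/256, 9/64)
  emit 'b', narrow to [0/1, 27/512)
Step 4: interval [0/1, 27/512), width = 27/512 - 0/1 = 27/512
  'b': [0/1 + 27/512*0/1, 0/1 + 27/512*3/8) = [0/1, 81/4096)
  'e': [0/1 + 27/512*3/8, 0/1 + 27/512*3/4) = [81/4096, 81/2048) <- contains code 243/8192
  'f': [0/1 + 27/512*3/4, 0/1 + 27/512*1/1) = [81/2048, 27/512)
  emit 'e', narrow to [81/4096, 81/2048)

Answer: bbbe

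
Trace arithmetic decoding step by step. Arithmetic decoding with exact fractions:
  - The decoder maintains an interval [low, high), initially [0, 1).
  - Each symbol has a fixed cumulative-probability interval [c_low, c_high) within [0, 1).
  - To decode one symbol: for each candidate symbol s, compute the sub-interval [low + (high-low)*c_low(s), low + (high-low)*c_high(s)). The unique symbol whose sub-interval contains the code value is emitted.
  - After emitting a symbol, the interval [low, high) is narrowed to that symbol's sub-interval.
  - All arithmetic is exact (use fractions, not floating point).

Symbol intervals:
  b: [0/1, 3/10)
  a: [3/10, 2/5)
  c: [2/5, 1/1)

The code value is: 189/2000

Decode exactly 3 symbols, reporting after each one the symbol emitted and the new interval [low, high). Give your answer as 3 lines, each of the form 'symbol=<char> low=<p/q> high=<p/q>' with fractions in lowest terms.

Answer: symbol=b low=0/1 high=3/10
symbol=a low=9/100 high=3/25
symbol=b low=9/100 high=99/1000

Derivation:
Step 1: interval [0/1, 1/1), width = 1/1 - 0/1 = 1/1
  'b': [0/1 + 1/1*0/1, 0/1 + 1/1*3/10) = [0/1, 3/10) <- contains code 189/2000
  'a': [0/1 + 1/1*3/10, 0/1 + 1/1*2/5) = [3/10, 2/5)
  'c': [0/1 + 1/1*2/5, 0/1 + 1/1*1/1) = [2/5, 1/1)
  emit 'b', narrow to [0/1, 3/10)
Step 2: interval [0/1, 3/10), width = 3/10 - 0/1 = 3/10
  'b': [0/1 + 3/10*0/1, 0/1 + 3/10*3/10) = [0/1, 9/100)
  'a': [0/1 + 3/10*3/10, 0/1 + 3/10*2/5) = [9/100, 3/25) <- contains code 189/2000
  'c': [0/1 + 3/10*2/5, 0/1 + 3/10*1/1) = [3/25, 3/10)
  emit 'a', narrow to [9/100, 3/25)
Step 3: interval [9/100, 3/25), width = 3/25 - 9/100 = 3/100
  'b': [9/100 + 3/100*0/1, 9/100 + 3/100*3/10) = [9/100, 99/1000) <- contains code 189/2000
  'a': [9/100 + 3/100*3/10, 9/100 + 3/100*2/5) = [99/1000, 51/500)
  'c': [9/100 + 3/100*2/5, 9/100 + 3/100*1/1) = [51/500, 3/25)
  emit 'b', narrow to [9/100, 99/1000)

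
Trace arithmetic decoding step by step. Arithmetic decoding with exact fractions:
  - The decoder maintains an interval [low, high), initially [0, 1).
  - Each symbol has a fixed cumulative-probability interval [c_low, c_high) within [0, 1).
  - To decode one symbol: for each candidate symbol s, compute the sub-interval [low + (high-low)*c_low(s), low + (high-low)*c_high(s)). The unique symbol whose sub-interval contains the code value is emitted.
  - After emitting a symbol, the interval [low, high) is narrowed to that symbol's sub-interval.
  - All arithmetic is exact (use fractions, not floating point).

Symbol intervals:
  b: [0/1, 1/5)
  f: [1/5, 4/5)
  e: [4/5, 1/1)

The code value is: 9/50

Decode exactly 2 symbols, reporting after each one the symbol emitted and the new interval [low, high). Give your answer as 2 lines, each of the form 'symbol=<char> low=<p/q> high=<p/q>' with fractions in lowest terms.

Answer: symbol=b low=0/1 high=1/5
symbol=e low=4/25 high=1/5

Derivation:
Step 1: interval [0/1, 1/1), width = 1/1 - 0/1 = 1/1
  'b': [0/1 + 1/1*0/1, 0/1 + 1/1*1/5) = [0/1, 1/5) <- contains code 9/50
  'f': [0/1 + 1/1*1/5, 0/1 + 1/1*4/5) = [1/5, 4/5)
  'e': [0/1 + 1/1*4/5, 0/1 + 1/1*1/1) = [4/5, 1/1)
  emit 'b', narrow to [0/1, 1/5)
Step 2: interval [0/1, 1/5), width = 1/5 - 0/1 = 1/5
  'b': [0/1 + 1/5*0/1, 0/1 + 1/5*1/5) = [0/1, 1/25)
  'f': [0/1 + 1/5*1/5, 0/1 + 1/5*4/5) = [1/25, 4/25)
  'e': [0/1 + 1/5*4/5, 0/1 + 1/5*1/1) = [4/25, 1/5) <- contains code 9/50
  emit 'e', narrow to [4/25, 1/5)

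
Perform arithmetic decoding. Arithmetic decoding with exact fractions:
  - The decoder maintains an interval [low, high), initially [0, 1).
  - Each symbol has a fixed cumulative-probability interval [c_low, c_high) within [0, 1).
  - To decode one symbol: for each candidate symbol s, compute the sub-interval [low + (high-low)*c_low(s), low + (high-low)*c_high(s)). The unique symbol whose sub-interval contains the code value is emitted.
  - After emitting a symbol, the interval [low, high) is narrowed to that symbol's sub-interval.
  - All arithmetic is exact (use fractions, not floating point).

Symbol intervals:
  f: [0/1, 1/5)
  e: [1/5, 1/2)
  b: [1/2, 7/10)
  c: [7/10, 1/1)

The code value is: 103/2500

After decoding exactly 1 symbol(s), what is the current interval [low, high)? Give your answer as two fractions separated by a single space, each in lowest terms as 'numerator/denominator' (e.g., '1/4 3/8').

Answer: 0/1 1/5

Derivation:
Step 1: interval [0/1, 1/1), width = 1/1 - 0/1 = 1/1
  'f': [0/1 + 1/1*0/1, 0/1 + 1/1*1/5) = [0/1, 1/5) <- contains code 103/2500
  'e': [0/1 + 1/1*1/5, 0/1 + 1/1*1/2) = [1/5, 1/2)
  'b': [0/1 + 1/1*1/2, 0/1 + 1/1*7/10) = [1/2, 7/10)
  'c': [0/1 + 1/1*7/10, 0/1 + 1/1*1/1) = [7/10, 1/1)
  emit 'f', narrow to [0/1, 1/5)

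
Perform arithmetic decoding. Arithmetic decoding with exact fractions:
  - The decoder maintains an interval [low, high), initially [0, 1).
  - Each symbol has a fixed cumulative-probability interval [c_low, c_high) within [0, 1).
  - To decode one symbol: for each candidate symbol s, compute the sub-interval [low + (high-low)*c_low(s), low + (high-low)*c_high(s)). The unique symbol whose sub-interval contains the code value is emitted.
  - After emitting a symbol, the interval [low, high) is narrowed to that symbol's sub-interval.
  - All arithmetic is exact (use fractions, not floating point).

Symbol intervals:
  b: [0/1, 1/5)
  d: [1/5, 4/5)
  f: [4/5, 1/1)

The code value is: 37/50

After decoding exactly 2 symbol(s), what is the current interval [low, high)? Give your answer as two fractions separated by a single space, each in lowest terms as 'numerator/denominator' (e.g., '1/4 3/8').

Answer: 17/25 4/5

Derivation:
Step 1: interval [0/1, 1/1), width = 1/1 - 0/1 = 1/1
  'b': [0/1 + 1/1*0/1, 0/1 + 1/1*1/5) = [0/1, 1/5)
  'd': [0/1 + 1/1*1/5, 0/1 + 1/1*4/5) = [1/5, 4/5) <- contains code 37/50
  'f': [0/1 + 1/1*4/5, 0/1 + 1/1*1/1) = [4/5, 1/1)
  emit 'd', narrow to [1/5, 4/5)
Step 2: interval [1/5, 4/5), width = 4/5 - 1/5 = 3/5
  'b': [1/5 + 3/5*0/1, 1/5 + 3/5*1/5) = [1/5, 8/25)
  'd': [1/5 + 3/5*1/5, 1/5 + 3/5*4/5) = [8/25, 17/25)
  'f': [1/5 + 3/5*4/5, 1/5 + 3/5*1/1) = [17/25, 4/5) <- contains code 37/50
  emit 'f', narrow to [17/25, 4/5)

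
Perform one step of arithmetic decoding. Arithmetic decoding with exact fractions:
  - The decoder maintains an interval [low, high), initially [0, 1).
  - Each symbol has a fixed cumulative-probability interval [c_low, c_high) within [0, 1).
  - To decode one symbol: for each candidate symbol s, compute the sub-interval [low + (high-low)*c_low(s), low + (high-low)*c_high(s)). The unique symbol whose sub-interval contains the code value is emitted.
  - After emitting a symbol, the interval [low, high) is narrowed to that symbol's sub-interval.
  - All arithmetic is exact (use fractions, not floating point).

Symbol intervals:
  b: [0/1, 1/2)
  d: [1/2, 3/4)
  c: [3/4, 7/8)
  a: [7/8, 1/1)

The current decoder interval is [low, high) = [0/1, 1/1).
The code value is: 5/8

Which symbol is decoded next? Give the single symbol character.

Interval width = high − low = 1/1 − 0/1 = 1/1
Scaled code = (code − low) / width = (5/8 − 0/1) / 1/1 = 5/8
  b: [0/1, 1/2) 
  d: [1/2, 3/4) ← scaled code falls here ✓
  c: [3/4, 7/8) 
  a: [7/8, 1/1) 

Answer: d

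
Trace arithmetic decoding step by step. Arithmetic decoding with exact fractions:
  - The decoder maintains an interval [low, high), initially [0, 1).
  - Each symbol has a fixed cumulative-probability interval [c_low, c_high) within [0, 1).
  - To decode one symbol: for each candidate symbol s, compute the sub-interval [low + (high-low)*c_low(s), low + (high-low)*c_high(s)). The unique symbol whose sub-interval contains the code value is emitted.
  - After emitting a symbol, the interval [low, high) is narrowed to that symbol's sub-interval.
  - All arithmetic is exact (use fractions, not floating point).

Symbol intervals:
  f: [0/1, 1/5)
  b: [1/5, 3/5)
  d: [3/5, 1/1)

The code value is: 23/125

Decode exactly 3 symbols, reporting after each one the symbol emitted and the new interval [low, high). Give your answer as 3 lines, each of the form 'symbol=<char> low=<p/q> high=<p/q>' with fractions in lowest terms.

Step 1: interval [0/1, 1/1), width = 1/1 - 0/1 = 1/1
  'f': [0/1 + 1/1*0/1, 0/1 + 1/1*1/5) = [0/1, 1/5) <- contains code 23/125
  'b': [0/1 + 1/1*1/5, 0/1 + 1/1*3/5) = [1/5, 3/5)
  'd': [0/1 + 1/1*3/5, 0/1 + 1/1*1/1) = [3/5, 1/1)
  emit 'f', narrow to [0/1, 1/5)
Step 2: interval [0/1, 1/5), width = 1/5 - 0/1 = 1/5
  'f': [0/1 + 1/5*0/1, 0/1 + 1/5*1/5) = [0/1, 1/25)
  'b': [0/1 + 1/5*1/5, 0/1 + 1/5*3/5) = [1/25, 3/25)
  'd': [0/1 + 1/5*3/5, 0/1 + 1/5*1/1) = [3/25, 1/5) <- contains code 23/125
  emit 'd', narrow to [3/25, 1/5)
Step 3: interval [3/25, 1/5), width = 1/5 - 3/25 = 2/25
  'f': [3/25 + 2/25*0/1, 3/25 + 2/25*1/5) = [3/25, 17/125)
  'b': [3/25 + 2/25*1/5, 3/25 + 2/25*3/5) = [17/125, 21/125)
  'd': [3/25 + 2/25*3/5, 3/25 + 2/25*1/1) = [21/125, 1/5) <- contains code 23/125
  emit 'd', narrow to [21/125, 1/5)

Answer: symbol=f low=0/1 high=1/5
symbol=d low=3/25 high=1/5
symbol=d low=21/125 high=1/5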